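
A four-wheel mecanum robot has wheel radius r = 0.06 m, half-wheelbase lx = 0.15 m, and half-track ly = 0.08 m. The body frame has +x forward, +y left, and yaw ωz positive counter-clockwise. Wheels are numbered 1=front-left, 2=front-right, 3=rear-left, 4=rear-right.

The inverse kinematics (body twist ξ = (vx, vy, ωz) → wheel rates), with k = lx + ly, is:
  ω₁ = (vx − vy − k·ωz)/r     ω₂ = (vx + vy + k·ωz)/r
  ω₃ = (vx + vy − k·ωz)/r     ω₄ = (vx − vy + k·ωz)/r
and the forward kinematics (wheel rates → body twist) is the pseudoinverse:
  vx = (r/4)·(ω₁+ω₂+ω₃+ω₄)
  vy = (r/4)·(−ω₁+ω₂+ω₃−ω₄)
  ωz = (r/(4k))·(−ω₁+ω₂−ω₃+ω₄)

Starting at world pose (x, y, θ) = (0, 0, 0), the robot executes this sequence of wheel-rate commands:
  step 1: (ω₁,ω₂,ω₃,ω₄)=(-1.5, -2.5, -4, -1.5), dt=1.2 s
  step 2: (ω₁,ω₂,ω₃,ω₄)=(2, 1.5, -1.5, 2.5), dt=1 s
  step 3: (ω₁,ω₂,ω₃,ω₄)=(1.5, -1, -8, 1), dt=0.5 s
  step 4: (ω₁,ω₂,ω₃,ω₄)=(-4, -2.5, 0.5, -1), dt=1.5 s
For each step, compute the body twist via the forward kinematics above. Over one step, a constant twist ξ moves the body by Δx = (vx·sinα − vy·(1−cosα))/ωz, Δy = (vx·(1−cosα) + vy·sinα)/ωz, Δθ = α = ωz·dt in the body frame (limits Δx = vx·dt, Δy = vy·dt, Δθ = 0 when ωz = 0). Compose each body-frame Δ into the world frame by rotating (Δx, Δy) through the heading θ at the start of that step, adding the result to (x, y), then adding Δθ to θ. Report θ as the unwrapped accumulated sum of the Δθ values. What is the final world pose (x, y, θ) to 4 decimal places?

step 1: ξ=(vx,vy,ωz)=(-0.1425, -0.0525, 0.0978), dt=1.2 → body Δ=(-0.1669, -0.0729, 0.1174) → world pose (-0.1669, -0.0729, 0.1174)
step 2: ξ=(vx,vy,ωz)=(0.0675, -0.0675, 0.2283), dt=1.0 → body Δ=(0.0746, -0.0592, 0.2283) → world pose (-0.0859, -0.1230, 0.3457)
step 3: ξ=(vx,vy,ωz)=(-0.0975, -0.1725, 0.4239), dt=0.5 → body Δ=(-0.0393, -0.0908, 0.2120) → world pose (-0.0921, -0.2217, 0.5576)
step 4: ξ=(vx,vy,ωz)=(-0.1050, 0.0450, 0.0000), dt=1.5 → body Δ=(-0.1575, 0.0675, 0.0000) → world pose (-0.2615, -0.2477, 0.5576)

(-0.2615, -0.2477, 0.5576)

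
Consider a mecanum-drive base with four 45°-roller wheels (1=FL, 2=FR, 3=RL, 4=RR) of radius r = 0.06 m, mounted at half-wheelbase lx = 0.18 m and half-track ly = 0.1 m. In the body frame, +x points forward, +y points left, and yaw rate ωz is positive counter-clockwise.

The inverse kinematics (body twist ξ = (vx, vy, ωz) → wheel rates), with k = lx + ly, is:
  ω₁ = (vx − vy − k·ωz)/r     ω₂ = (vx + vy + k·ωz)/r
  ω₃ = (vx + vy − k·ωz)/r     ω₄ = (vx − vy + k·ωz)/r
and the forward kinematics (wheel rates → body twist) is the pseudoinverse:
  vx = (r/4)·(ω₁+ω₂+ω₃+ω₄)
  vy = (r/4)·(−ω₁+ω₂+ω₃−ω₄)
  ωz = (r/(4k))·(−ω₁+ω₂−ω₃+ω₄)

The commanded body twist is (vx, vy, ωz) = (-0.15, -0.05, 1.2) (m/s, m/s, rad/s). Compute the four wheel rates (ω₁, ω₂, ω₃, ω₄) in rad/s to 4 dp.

(-7.2667, 2.2667, -8.9333, 3.9333)

k = lx + ly = 0.18 + 0.1 = 0.2800;  k·ωz = 0.2800·1.2 = 0.3360
ω₁ (FL) = (vx − vy − k·ωz)/r = -0.4360/0.06 = -7.2667
ω₂ (FR) = (vx + vy + k·ωz)/r = 0.1360/0.06 = 2.2667
ω₃ (RL) = (vx + vy − k·ωz)/r = -0.5360/0.06 = -8.9333
ω₄ (RR) = (vx − vy + k·ωz)/r = 0.2360/0.06 = 3.9333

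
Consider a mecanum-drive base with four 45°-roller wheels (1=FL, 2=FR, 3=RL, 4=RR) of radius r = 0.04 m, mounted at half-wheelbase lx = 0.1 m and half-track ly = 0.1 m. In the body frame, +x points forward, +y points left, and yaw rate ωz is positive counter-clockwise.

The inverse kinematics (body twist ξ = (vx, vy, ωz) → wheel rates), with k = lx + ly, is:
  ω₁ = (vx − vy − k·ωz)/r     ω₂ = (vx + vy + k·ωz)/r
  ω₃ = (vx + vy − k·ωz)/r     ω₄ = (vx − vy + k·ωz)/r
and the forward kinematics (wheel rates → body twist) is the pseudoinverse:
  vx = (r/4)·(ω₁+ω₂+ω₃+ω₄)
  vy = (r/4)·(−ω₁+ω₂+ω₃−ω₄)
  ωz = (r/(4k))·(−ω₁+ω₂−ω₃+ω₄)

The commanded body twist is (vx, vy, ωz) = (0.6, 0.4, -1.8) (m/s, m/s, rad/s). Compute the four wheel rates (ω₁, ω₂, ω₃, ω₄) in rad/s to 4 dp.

k = lx + ly = 0.1 + 0.1 = 0.2000;  k·ωz = 0.2000·-1.8 = -0.3600
ω₁ (FL) = (vx − vy − k·ωz)/r = 0.5600/0.04 = 14.0000
ω₂ (FR) = (vx + vy + k·ωz)/r = 0.6400/0.04 = 16.0000
ω₃ (RL) = (vx + vy − k·ωz)/r = 1.3600/0.04 = 34.0000
ω₄ (RR) = (vx − vy + k·ωz)/r = -0.1600/0.04 = -4.0000

(14.0000, 16.0000, 34.0000, -4.0000)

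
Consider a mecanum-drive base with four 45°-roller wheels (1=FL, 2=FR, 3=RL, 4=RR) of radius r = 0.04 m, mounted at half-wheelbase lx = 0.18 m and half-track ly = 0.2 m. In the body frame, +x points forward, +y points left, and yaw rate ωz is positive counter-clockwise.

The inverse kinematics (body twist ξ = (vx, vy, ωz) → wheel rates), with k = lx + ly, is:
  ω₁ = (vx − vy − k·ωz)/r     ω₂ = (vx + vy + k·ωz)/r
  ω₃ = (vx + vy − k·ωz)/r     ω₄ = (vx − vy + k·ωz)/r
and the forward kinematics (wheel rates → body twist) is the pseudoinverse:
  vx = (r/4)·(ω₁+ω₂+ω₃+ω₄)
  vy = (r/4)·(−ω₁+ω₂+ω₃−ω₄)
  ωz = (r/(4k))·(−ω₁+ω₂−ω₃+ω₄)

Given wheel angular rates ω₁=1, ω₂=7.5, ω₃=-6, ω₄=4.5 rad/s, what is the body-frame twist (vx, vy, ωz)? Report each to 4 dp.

k = lx + ly = 0.18 + 0.2 = 0.3800
ω₁+ω₂+ω₃+ω₄ = 7.0000  →  vx = (0.04/4)·7.0000 = 0.0700
−ω₁+ω₂+ω₃−ω₄ = -4.0000  →  vy = (0.04/4)·-4.0000 = -0.0400
−ω₁+ω₂−ω₃+ω₄ = 17.0000  →  ωz = (0.04/1.5200)·17.0000 = 0.4474

(0.0700, -0.0400, 0.4474)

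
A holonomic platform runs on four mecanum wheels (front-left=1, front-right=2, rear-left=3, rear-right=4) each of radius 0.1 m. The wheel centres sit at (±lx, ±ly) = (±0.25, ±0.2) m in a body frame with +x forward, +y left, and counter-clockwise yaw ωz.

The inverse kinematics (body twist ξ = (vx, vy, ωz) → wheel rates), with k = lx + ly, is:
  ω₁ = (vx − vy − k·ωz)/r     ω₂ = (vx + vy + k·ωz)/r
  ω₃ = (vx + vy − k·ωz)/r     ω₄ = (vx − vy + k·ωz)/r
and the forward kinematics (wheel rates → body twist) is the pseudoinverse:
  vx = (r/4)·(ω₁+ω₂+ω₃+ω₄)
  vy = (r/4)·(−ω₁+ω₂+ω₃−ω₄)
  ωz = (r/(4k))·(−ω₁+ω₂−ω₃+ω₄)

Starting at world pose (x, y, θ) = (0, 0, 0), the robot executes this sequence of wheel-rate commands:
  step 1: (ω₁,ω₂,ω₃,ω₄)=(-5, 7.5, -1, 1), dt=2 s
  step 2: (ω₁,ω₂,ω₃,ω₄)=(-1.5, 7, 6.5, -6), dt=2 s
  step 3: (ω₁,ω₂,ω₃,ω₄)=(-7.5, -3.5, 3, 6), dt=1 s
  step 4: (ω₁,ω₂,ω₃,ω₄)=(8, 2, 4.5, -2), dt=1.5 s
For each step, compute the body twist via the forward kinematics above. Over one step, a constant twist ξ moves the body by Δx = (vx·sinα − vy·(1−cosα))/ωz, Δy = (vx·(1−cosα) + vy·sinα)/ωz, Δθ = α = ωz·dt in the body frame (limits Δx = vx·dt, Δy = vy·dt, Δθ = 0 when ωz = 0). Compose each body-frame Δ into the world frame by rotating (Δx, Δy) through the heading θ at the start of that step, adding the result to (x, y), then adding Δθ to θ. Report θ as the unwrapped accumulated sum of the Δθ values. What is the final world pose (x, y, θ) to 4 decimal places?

step 1: ξ=(vx,vy,ωz)=(0.0625, 0.2625, 0.8056), dt=2.0 → body Δ=(-0.2615, 0.4063, 1.6111) → world pose (-0.2615, 0.4063, 1.6111)
step 2: ξ=(vx,vy,ωz)=(0.1500, 0.5250, -0.2222), dt=2.0 → body Δ=(0.5197, 0.9502, -0.4444) → world pose (-1.2318, 0.8873, 1.1667)
step 3: ξ=(vx,vy,ωz)=(-0.0500, 0.0250, 0.3889), dt=1.0 → body Δ=(-0.0535, 0.0148, 0.3889) → world pose (-1.2665, 0.8439, 1.5556)
step 4: ξ=(vx,vy,ωz)=(0.3125, 0.0125, -0.6944), dt=1.5 → body Δ=(0.3974, -0.2073, -1.0417) → world pose (-1.0531, 1.2381, 0.5139)

(-1.0531, 1.2381, 0.5139)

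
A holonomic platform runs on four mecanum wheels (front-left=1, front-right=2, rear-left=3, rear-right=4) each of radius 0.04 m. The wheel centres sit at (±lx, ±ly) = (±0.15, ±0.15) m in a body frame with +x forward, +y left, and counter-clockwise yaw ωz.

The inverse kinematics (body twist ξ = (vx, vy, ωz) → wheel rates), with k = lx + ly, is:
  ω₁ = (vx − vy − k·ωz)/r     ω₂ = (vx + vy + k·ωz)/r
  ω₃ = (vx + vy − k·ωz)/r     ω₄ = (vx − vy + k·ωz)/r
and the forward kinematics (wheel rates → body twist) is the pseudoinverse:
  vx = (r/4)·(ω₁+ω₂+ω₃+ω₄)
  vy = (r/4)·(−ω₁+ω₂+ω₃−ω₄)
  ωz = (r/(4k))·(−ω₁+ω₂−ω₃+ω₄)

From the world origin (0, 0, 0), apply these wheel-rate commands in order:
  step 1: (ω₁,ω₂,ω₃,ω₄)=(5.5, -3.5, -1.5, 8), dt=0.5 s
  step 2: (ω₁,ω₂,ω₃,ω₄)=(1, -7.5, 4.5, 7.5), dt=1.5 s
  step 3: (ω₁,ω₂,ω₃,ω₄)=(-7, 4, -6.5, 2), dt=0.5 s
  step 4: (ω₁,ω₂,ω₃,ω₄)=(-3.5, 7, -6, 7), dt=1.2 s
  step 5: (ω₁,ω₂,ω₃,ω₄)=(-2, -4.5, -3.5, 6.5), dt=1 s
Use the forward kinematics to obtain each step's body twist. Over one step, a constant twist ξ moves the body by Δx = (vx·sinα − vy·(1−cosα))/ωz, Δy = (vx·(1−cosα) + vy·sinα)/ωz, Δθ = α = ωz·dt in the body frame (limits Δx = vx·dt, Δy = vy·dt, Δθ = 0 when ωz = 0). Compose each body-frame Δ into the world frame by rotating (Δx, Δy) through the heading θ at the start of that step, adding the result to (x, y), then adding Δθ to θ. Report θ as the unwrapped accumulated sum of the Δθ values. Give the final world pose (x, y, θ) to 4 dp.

(0.2233, -0.3413, 1.2483)

step 1: ξ=(vx,vy,ωz)=(0.0850, -0.1850, 0.0167), dt=0.5 → body Δ=(0.0429, -0.0923, 0.0083) → world pose (0.0429, -0.0923, 0.0083)
step 2: ξ=(vx,vy,ωz)=(0.0550, -0.1150, -0.1833), dt=1.5 → body Δ=(0.0579, -0.1816, -0.2750) → world pose (0.1023, -0.2734, -0.2667)
step 3: ξ=(vx,vy,ωz)=(-0.0750, 0.0250, 0.6500), dt=0.5 → body Δ=(-0.0389, 0.0062, 0.3250) → world pose (0.0665, -0.2572, 0.0583)
step 4: ξ=(vx,vy,ωz)=(0.0450, -0.0250, 0.7833), dt=1.2 → body Δ=(0.0595, -0.0022, 0.9400) → world pose (0.1260, -0.2559, 0.9983)
step 5: ξ=(vx,vy,ωz)=(-0.0350, -0.1250, 0.2500), dt=1.0 → body Δ=(-0.0191, -0.1281, 0.2500) → world pose (0.2233, -0.3413, 1.2483)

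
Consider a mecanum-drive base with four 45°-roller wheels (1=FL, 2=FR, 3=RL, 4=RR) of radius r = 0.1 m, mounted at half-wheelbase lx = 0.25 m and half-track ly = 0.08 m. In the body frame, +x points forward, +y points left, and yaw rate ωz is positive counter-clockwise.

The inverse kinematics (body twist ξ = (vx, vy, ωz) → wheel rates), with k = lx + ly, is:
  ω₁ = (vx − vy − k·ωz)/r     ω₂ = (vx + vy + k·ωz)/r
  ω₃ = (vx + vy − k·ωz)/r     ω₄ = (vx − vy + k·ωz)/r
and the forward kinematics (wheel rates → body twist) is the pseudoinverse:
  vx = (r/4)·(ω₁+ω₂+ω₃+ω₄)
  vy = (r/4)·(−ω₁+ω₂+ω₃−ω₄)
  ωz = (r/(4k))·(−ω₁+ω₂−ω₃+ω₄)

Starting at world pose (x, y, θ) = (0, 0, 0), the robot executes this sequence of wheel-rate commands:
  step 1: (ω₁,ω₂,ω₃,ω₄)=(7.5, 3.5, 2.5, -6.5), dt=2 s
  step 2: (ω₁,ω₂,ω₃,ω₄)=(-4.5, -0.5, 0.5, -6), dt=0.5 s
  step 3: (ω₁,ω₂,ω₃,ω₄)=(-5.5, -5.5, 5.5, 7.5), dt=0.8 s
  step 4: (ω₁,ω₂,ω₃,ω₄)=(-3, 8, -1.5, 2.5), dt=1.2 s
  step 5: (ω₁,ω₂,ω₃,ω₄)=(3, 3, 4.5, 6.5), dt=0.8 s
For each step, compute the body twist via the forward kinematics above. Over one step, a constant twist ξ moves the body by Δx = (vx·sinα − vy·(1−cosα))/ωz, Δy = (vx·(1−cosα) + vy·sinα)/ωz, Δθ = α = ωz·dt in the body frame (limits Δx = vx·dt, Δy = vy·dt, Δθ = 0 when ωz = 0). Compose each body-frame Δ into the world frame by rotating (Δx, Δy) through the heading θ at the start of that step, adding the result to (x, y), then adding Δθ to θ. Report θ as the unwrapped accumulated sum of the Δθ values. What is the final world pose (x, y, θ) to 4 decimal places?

step 1: ξ=(vx,vy,ωz)=(0.1750, 0.1250, -0.9848), dt=2.0 → body Δ=(0.3400, -0.1298, -1.9697) → world pose (0.3400, -0.1298, -1.9697)
step 2: ξ=(vx,vy,ωz)=(-0.2625, 0.2625, -0.1894), dt=0.5 → body Δ=(-0.1248, 0.1373, -0.0947) → world pose (0.5149, -0.0680, -2.0644)
step 3: ξ=(vx,vy,ωz)=(0.0500, -0.0500, 0.1515), dt=0.8 → body Δ=(0.0423, -0.0375, 0.1212) → world pose (0.4619, -0.0875, -1.9432)
step 4: ξ=(vx,vy,ωz)=(0.1500, 0.1750, 1.1364), dt=1.2 → body Δ=(0.0069, 0.2556, 1.3636) → world pose (0.6974, -0.1869, -0.5795)
step 5: ξ=(vx,vy,ωz)=(0.4250, -0.0500, 0.1515), dt=0.8 → body Δ=(0.3416, -0.0193, 0.1212) → world pose (0.9727, -0.3901, -0.4583)

(0.9727, -0.3901, -0.4583)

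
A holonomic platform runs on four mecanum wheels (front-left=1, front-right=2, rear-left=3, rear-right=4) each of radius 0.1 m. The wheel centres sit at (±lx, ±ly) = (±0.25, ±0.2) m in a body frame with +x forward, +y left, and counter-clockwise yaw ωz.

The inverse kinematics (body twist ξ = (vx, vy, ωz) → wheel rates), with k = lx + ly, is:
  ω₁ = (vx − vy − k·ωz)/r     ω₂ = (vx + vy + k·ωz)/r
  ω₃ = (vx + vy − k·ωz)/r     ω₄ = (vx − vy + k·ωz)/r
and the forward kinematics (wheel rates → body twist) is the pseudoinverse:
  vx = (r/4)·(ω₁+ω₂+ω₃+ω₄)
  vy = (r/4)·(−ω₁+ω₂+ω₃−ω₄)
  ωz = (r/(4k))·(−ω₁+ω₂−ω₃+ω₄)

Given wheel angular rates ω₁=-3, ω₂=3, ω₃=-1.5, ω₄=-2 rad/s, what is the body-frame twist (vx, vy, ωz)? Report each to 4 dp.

k = lx + ly = 0.25 + 0.2 = 0.4500
ω₁+ω₂+ω₃+ω₄ = -3.5000  →  vx = (0.1/4)·-3.5000 = -0.0875
−ω₁+ω₂+ω₃−ω₄ = 6.5000  →  vy = (0.1/4)·6.5000 = 0.1625
−ω₁+ω₂−ω₃+ω₄ = 5.5000  →  ωz = (0.1/1.8000)·5.5000 = 0.3056

(-0.0875, 0.1625, 0.3056)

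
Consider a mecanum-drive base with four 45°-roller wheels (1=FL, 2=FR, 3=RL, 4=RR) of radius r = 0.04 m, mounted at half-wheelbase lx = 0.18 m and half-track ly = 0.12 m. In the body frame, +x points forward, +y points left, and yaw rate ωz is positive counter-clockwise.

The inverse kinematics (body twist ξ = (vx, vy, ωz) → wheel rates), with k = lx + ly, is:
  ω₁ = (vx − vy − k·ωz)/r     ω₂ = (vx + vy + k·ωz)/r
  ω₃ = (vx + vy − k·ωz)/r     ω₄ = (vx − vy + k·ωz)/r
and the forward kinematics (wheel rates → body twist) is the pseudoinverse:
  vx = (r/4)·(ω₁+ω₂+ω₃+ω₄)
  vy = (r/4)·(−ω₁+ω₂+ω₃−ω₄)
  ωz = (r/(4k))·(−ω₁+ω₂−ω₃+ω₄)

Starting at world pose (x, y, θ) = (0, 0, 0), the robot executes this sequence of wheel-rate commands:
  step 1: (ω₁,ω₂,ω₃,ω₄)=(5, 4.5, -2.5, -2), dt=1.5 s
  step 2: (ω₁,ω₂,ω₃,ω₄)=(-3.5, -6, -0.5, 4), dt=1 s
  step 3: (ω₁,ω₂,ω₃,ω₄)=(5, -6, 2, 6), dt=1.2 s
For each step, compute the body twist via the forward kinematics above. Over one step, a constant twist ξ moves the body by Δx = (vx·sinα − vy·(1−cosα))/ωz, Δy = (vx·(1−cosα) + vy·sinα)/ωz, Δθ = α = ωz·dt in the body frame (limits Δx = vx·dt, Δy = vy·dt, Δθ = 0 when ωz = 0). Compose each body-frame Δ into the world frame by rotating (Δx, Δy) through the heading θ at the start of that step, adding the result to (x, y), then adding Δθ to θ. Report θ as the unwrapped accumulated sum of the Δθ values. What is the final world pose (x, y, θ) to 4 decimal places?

(0.0877, -0.2720, -0.2133)

step 1: ξ=(vx,vy,ωz)=(0.0500, -0.0100, 0.0000), dt=1.5 → body Δ=(0.0750, -0.0150, 0.0000) → world pose (0.0750, -0.0150, 0.0000)
step 2: ξ=(vx,vy,ωz)=(-0.0600, -0.0700, 0.0667), dt=1.0 → body Δ=(-0.0576, -0.0719, 0.0667) → world pose (0.0174, -0.0869, 0.0667)
step 3: ξ=(vx,vy,ωz)=(0.0700, -0.1500, -0.2333), dt=1.2 → body Δ=(0.0579, -0.1893, -0.2800) → world pose (0.0877, -0.2720, -0.2133)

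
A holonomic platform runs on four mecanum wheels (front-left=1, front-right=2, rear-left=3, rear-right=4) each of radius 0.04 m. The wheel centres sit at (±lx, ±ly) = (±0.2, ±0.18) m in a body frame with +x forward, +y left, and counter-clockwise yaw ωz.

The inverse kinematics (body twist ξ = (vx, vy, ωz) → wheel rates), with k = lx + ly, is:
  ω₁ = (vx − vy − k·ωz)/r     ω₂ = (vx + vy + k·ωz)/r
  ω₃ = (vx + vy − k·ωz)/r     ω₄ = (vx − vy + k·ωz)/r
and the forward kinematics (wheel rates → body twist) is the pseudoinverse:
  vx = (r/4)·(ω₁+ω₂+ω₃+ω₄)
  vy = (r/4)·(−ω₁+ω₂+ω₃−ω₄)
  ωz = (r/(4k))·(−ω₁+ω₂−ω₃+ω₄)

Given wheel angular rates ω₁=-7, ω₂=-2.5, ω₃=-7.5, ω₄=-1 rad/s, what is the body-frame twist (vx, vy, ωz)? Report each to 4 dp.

(-0.1800, -0.0200, 0.2895)

k = lx + ly = 0.2 + 0.18 = 0.3800
ω₁+ω₂+ω₃+ω₄ = -18.0000  →  vx = (0.04/4)·-18.0000 = -0.1800
−ω₁+ω₂+ω₃−ω₄ = -2.0000  →  vy = (0.04/4)·-2.0000 = -0.0200
−ω₁+ω₂−ω₃+ω₄ = 11.0000  →  ωz = (0.04/1.5200)·11.0000 = 0.2895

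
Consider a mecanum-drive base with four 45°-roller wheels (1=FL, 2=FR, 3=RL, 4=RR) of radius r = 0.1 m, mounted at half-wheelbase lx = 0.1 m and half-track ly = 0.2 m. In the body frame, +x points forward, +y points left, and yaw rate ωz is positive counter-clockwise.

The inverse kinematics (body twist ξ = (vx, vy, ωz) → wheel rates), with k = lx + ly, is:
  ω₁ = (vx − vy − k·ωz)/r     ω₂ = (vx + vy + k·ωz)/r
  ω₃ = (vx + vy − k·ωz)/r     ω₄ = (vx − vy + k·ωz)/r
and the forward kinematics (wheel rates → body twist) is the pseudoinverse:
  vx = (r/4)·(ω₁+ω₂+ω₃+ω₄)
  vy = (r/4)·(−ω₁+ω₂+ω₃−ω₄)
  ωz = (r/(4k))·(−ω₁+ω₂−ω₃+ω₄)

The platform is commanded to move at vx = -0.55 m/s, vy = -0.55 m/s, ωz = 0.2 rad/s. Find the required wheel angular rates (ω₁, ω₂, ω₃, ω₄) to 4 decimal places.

(-0.6000, -10.4000, -11.6000, 0.6000)

k = lx + ly = 0.1 + 0.2 = 0.3000;  k·ωz = 0.3000·0.2 = 0.0600
ω₁ (FL) = (vx − vy − k·ωz)/r = -0.0600/0.1 = -0.6000
ω₂ (FR) = (vx + vy + k·ωz)/r = -1.0400/0.1 = -10.4000
ω₃ (RL) = (vx + vy − k·ωz)/r = -1.1600/0.1 = -11.6000
ω₄ (RR) = (vx − vy + k·ωz)/r = 0.0600/0.1 = 0.6000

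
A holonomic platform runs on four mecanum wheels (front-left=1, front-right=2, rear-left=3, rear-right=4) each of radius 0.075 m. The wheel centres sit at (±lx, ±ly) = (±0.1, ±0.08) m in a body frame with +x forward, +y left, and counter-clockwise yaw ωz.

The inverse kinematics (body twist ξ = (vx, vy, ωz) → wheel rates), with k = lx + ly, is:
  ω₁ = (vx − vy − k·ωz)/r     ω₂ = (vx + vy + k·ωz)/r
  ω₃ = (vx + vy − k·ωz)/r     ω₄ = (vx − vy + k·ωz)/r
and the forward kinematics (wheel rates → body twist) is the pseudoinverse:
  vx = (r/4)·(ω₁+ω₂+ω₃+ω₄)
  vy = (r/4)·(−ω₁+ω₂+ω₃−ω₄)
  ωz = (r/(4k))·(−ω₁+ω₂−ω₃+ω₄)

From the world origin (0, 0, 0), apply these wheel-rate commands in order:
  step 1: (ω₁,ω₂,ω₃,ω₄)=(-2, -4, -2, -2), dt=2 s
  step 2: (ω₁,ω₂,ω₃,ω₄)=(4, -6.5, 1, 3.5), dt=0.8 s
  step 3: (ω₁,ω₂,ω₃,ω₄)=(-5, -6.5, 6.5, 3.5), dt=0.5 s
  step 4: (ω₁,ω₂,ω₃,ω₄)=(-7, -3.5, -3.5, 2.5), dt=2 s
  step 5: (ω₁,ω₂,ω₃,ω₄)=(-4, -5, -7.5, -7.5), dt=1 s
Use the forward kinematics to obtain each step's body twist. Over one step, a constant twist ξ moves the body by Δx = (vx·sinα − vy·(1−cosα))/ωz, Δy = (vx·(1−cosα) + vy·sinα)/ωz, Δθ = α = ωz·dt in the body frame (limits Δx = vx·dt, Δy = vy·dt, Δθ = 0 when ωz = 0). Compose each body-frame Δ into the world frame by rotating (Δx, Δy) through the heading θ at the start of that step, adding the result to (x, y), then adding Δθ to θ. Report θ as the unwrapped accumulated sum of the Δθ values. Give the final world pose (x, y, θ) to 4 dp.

(-1.2090, -0.3682, 0.5573)

step 1: ξ=(vx,vy,ωz)=(-0.1875, -0.0375, -0.2083), dt=2.0 → body Δ=(-0.3796, 0.0042, -0.4167) → world pose (-0.3796, 0.0042, -0.4167)
step 2: ξ=(vx,vy,ωz)=(0.0375, -0.2437, -0.8333), dt=0.8 → body Δ=(-0.0348, -0.1905, -0.6667) → world pose (-0.4886, -0.1560, -1.0833)
step 3: ξ=(vx,vy,ωz)=(-0.0281, 0.0281, -0.4688), dt=0.5 → body Δ=(-0.0123, 0.0156, -0.2344) → world pose (-0.4806, -0.1378, -1.3177)
step 4: ξ=(vx,vy,ωz)=(-0.2156, -0.0469, 0.9896), dt=2.0 → body Δ=(-0.1338, -0.3479, 1.9792) → world pose (-0.8509, -0.0954, 0.6615)
step 5: ξ=(vx,vy,ωz)=(-0.4500, -0.0188, -0.1042), dt=1.0 → body Δ=(-0.4502, 0.0047, -0.1042) → world pose (-1.2090, -0.3682, 0.5573)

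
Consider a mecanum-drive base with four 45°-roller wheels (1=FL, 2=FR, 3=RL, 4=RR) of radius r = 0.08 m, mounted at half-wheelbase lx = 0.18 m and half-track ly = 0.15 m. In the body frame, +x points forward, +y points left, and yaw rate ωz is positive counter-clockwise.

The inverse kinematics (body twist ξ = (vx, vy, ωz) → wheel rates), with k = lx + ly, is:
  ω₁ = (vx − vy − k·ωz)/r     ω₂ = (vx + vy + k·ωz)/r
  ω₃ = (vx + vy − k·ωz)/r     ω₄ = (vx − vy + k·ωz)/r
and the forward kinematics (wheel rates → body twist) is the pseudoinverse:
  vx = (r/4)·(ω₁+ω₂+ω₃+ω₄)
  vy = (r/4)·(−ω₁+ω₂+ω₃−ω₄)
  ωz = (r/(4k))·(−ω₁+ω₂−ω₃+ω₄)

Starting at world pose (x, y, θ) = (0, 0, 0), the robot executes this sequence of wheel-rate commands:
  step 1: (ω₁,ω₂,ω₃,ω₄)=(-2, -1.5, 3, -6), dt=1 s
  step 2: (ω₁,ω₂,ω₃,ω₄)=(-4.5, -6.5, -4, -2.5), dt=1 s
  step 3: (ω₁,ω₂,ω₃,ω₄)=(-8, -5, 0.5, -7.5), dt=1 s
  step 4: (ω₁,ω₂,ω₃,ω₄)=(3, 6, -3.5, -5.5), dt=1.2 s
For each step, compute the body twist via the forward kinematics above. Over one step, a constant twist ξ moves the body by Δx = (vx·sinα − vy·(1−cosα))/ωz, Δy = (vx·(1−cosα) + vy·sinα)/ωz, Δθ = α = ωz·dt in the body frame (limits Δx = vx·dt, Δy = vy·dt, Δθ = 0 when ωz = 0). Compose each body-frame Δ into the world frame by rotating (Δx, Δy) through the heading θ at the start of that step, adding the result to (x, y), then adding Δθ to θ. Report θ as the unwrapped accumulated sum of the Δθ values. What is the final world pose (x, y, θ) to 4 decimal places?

step 1: ξ=(vx,vy,ωz)=(-0.1300, 0.1900, -0.5152), dt=1.0 → body Δ=(-0.0765, 0.2145, -0.5152) → world pose (-0.0765, 0.2145, -0.5152)
step 2: ξ=(vx,vy,ωz)=(-0.3500, -0.0700, -0.0303), dt=1.0 → body Δ=(-0.3510, -0.0647, -0.0303) → world pose (-0.4138, 0.3311, -0.5455)
step 3: ξ=(vx,vy,ωz)=(-0.4000, 0.2200, -0.3030), dt=1.0 → body Δ=(-0.3608, 0.2768, -0.3030) → world pose (-0.5786, 0.7549, -0.8485)
step 4: ξ=(vx,vy,ωz)=(0.0000, 0.1000, 0.0606), dt=1.2 → body Δ=(-0.0044, 0.1199, 0.0727) → world pose (-0.4916, 0.8375, -0.7758)

(-0.4916, 0.8375, -0.7758)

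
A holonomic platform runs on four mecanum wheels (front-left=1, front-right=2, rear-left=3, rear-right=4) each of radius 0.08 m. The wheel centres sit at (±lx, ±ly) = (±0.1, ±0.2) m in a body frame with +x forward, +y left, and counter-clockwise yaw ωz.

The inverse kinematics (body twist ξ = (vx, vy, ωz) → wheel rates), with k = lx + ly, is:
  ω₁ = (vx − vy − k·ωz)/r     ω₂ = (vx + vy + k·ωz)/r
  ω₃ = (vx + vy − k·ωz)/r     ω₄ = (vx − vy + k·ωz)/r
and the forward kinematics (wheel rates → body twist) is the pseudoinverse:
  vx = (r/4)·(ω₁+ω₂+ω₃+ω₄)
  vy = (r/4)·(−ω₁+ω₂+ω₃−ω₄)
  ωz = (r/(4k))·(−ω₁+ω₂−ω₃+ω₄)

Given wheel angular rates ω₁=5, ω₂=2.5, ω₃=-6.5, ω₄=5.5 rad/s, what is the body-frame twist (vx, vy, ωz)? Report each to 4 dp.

k = lx + ly = 0.1 + 0.2 = 0.3000
ω₁+ω₂+ω₃+ω₄ = 6.5000  →  vx = (0.08/4)·6.5000 = 0.1300
−ω₁+ω₂+ω₃−ω₄ = -14.5000  →  vy = (0.08/4)·-14.5000 = -0.2900
−ω₁+ω₂−ω₃+ω₄ = 9.5000  →  ωz = (0.08/1.2000)·9.5000 = 0.6333

(0.1300, -0.2900, 0.6333)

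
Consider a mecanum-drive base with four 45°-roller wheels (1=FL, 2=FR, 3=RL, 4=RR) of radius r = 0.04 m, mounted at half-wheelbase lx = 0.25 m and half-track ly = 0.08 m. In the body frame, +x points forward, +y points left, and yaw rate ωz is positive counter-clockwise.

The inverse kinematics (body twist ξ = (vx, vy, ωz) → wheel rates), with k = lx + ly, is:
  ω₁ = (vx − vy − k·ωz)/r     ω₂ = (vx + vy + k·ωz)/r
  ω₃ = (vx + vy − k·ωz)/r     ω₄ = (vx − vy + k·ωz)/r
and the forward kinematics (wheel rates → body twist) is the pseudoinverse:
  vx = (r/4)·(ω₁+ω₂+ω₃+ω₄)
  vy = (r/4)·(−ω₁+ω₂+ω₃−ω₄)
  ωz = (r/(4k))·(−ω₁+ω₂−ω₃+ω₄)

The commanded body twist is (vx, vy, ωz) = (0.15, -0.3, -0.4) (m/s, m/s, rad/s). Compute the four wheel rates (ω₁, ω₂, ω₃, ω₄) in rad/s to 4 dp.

(14.5500, -7.0500, -0.4500, 7.9500)

k = lx + ly = 0.25 + 0.08 = 0.3300;  k·ωz = 0.3300·-0.4 = -0.1320
ω₁ (FL) = (vx − vy − k·ωz)/r = 0.5820/0.04 = 14.5500
ω₂ (FR) = (vx + vy + k·ωz)/r = -0.2820/0.04 = -7.0500
ω₃ (RL) = (vx + vy − k·ωz)/r = -0.0180/0.04 = -0.4500
ω₄ (RR) = (vx − vy + k·ωz)/r = 0.3180/0.04 = 7.9500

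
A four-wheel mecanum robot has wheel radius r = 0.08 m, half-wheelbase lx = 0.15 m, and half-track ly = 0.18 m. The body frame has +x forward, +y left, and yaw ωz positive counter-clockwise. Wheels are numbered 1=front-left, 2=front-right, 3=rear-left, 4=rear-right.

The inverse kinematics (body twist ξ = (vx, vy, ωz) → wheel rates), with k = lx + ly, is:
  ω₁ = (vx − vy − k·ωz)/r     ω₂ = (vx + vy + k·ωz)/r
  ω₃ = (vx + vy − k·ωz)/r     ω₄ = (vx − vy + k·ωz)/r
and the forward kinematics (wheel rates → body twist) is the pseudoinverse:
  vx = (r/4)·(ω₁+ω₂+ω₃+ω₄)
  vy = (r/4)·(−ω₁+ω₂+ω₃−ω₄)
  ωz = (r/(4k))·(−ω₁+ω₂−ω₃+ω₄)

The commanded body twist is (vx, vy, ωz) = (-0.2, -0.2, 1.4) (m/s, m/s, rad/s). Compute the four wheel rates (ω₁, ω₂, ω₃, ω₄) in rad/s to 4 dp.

k = lx + ly = 0.15 + 0.18 = 0.3300;  k·ωz = 0.3300·1.4 = 0.4620
ω₁ (FL) = (vx − vy − k·ωz)/r = -0.4620/0.08 = -5.7750
ω₂ (FR) = (vx + vy + k·ωz)/r = 0.0620/0.08 = 0.7750
ω₃ (RL) = (vx + vy − k·ωz)/r = -0.8620/0.08 = -10.7750
ω₄ (RR) = (vx − vy + k·ωz)/r = 0.4620/0.08 = 5.7750

(-5.7750, 0.7750, -10.7750, 5.7750)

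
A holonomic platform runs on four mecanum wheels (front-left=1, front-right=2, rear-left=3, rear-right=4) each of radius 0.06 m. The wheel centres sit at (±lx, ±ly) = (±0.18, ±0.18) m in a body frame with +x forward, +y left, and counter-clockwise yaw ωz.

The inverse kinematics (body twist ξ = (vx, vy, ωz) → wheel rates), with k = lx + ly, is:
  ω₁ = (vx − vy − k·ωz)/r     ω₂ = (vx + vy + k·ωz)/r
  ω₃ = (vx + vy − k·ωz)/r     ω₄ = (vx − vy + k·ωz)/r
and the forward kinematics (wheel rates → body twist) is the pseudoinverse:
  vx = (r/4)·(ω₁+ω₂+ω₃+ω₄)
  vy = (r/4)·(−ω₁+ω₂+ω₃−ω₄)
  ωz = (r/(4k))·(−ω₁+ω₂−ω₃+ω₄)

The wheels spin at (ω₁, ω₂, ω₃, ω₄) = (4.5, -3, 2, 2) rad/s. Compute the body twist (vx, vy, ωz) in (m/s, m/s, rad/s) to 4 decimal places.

(0.0825, -0.1125, -0.3125)

k = lx + ly = 0.18 + 0.18 = 0.3600
ω₁+ω₂+ω₃+ω₄ = 5.5000  →  vx = (0.06/4)·5.5000 = 0.0825
−ω₁+ω₂+ω₃−ω₄ = -7.5000  →  vy = (0.06/4)·-7.5000 = -0.1125
−ω₁+ω₂−ω₃+ω₄ = -7.5000  →  ωz = (0.06/1.4400)·-7.5000 = -0.3125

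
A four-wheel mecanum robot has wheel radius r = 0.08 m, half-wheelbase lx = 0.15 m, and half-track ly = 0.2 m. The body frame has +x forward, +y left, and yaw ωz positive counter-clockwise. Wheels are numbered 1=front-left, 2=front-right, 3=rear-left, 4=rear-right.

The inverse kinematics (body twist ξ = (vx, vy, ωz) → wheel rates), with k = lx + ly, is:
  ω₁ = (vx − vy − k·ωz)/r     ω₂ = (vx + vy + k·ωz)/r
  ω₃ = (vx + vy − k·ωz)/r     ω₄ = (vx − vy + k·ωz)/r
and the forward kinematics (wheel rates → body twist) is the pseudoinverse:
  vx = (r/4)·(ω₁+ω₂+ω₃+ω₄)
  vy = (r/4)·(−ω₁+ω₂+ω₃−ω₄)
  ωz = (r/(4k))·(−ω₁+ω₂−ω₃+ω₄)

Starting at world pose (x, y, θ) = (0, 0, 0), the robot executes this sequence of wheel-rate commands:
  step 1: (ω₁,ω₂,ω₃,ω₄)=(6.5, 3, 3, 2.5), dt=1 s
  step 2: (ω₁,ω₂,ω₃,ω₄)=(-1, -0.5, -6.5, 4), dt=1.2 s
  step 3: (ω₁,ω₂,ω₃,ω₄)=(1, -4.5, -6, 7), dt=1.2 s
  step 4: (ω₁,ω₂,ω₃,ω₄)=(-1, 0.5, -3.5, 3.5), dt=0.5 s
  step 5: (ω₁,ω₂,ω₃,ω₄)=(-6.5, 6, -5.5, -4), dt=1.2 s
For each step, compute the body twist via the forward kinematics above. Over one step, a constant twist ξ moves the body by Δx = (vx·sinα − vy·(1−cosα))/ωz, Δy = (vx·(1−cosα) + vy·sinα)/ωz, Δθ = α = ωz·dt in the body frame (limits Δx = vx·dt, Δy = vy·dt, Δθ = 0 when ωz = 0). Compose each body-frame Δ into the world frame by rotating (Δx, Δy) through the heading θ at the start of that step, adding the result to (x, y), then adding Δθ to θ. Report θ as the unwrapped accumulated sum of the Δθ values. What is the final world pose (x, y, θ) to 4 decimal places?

step 1: ξ=(vx,vy,ωz)=(0.3000, -0.0600, -0.2286), dt=1.0 → body Δ=(0.2906, -0.0936, -0.2286) → world pose (0.2906, -0.0936, -0.2286)
step 2: ξ=(vx,vy,ωz)=(-0.0800, -0.2000, 0.6286), dt=1.2 → body Δ=(-0.0008, -0.2524, 0.7543) → world pose (0.2325, -0.3393, 0.5257)
step 3: ξ=(vx,vy,ωz)=(-0.0500, -0.3700, 0.4286), dt=1.2 → body Δ=(0.0543, -0.4398, 0.5143) → world pose (0.5002, -0.6924, 1.0400)
step 4: ξ=(vx,vy,ωz)=(-0.0100, -0.1100, 0.4857), dt=0.5 → body Δ=(0.0017, -0.0551, 0.2429) → world pose (0.5485, -0.7188, 1.2829)
step 5: ξ=(vx,vy,ωz)=(-0.2000, 0.2200, 0.8000), dt=1.2 → body Δ=(-0.3221, 0.1187, 0.9600) → world pose (0.3433, -0.9939, 2.2429)

(0.3433, -0.9939, 2.2429)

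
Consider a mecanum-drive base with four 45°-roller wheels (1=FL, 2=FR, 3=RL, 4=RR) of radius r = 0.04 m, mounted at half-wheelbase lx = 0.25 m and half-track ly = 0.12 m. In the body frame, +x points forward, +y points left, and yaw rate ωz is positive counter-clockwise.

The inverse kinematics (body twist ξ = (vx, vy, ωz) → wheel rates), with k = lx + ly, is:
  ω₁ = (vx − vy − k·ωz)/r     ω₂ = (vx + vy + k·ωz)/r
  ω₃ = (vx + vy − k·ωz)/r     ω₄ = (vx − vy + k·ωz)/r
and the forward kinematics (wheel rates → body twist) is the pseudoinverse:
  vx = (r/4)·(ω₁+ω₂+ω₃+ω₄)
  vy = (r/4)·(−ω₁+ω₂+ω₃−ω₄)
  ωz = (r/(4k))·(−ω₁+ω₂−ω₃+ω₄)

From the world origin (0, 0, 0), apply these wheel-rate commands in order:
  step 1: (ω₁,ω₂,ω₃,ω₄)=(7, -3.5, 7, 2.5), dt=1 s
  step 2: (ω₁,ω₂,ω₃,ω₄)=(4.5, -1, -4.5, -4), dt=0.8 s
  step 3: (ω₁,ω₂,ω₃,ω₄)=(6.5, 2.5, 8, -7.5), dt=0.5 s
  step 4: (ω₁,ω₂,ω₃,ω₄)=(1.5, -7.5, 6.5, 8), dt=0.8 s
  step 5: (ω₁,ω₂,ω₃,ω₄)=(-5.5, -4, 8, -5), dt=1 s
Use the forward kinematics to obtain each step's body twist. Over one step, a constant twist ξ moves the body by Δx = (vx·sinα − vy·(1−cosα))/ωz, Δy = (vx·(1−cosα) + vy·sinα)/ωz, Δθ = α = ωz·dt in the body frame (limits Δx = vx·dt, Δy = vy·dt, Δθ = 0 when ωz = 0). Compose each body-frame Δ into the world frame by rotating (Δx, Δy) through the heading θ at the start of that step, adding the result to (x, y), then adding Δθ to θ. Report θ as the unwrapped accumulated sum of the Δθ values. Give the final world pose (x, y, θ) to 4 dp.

step 1: ξ=(vx,vy,ωz)=(0.1300, -0.0600, -0.4054), dt=1.0 → body Δ=(0.1145, -0.0844, -0.4054) → world pose (0.1145, -0.0844, -0.4054)
step 2: ξ=(vx,vy,ωz)=(-0.0500, -0.0600, -0.1351), dt=0.8 → body Δ=(-0.0425, -0.0457, -0.1081) → world pose (0.0574, -0.1096, -0.5135)
step 3: ξ=(vx,vy,ωz)=(0.0950, 0.1150, -0.5270), dt=0.5 → body Δ=(0.0545, 0.0506, -0.2635) → world pose (0.1297, -0.0923, -0.7770)
step 4: ξ=(vx,vy,ωz)=(0.0850, -0.1050, -0.2027), dt=0.8 → body Δ=(0.0609, -0.0891, -0.1622) → world pose (0.1106, -0.1986, -0.9392)
step 5: ξ=(vx,vy,ωz)=(-0.0650, 0.1450, -0.3108), dt=1.0 → body Δ=(-0.0416, 0.1527, -0.3108) → world pose (0.2093, -0.0748, -1.2500)

(0.2093, -0.0748, -1.2500)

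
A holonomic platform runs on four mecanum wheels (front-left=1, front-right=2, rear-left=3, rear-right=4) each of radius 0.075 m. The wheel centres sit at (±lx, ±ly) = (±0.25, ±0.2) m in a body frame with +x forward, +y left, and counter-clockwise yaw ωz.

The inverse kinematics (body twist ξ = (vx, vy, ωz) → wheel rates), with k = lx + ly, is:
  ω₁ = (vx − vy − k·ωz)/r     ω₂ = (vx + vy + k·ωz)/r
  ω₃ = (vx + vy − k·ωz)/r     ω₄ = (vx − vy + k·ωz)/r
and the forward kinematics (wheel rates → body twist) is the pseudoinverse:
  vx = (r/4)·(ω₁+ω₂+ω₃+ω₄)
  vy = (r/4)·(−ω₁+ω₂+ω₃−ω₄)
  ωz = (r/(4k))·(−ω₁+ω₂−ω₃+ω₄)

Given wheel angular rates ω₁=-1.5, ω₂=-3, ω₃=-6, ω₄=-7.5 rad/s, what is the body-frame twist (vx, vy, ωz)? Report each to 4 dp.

k = lx + ly = 0.25 + 0.2 = 0.4500
ω₁+ω₂+ω₃+ω₄ = -18.0000  →  vx = (0.075/4)·-18.0000 = -0.3375
−ω₁+ω₂+ω₃−ω₄ = 0.0000  →  vy = (0.075/4)·0.0000 = 0.0000
−ω₁+ω₂−ω₃+ω₄ = -3.0000  →  ωz = (0.075/1.8000)·-3.0000 = -0.1250

(-0.3375, 0.0000, -0.1250)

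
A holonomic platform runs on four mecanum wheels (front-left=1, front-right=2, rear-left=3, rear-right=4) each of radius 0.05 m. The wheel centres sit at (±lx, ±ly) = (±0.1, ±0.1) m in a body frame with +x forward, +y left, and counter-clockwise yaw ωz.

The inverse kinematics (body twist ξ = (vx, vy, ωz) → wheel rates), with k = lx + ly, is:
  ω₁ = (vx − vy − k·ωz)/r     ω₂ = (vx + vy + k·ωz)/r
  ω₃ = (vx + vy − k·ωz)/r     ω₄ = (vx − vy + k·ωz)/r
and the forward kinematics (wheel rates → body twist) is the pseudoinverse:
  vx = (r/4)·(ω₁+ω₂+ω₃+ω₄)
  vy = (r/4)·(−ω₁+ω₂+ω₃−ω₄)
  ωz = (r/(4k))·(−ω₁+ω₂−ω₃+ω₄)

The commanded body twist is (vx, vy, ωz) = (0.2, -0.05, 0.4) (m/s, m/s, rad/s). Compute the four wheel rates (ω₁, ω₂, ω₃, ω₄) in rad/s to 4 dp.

(3.4000, 4.6000, 1.4000, 6.6000)

k = lx + ly = 0.1 + 0.1 = 0.2000;  k·ωz = 0.2000·0.4 = 0.0800
ω₁ (FL) = (vx − vy − k·ωz)/r = 0.1700/0.05 = 3.4000
ω₂ (FR) = (vx + vy + k·ωz)/r = 0.2300/0.05 = 4.6000
ω₃ (RL) = (vx + vy − k·ωz)/r = 0.0700/0.05 = 1.4000
ω₄ (RR) = (vx − vy + k·ωz)/r = 0.3300/0.05 = 6.6000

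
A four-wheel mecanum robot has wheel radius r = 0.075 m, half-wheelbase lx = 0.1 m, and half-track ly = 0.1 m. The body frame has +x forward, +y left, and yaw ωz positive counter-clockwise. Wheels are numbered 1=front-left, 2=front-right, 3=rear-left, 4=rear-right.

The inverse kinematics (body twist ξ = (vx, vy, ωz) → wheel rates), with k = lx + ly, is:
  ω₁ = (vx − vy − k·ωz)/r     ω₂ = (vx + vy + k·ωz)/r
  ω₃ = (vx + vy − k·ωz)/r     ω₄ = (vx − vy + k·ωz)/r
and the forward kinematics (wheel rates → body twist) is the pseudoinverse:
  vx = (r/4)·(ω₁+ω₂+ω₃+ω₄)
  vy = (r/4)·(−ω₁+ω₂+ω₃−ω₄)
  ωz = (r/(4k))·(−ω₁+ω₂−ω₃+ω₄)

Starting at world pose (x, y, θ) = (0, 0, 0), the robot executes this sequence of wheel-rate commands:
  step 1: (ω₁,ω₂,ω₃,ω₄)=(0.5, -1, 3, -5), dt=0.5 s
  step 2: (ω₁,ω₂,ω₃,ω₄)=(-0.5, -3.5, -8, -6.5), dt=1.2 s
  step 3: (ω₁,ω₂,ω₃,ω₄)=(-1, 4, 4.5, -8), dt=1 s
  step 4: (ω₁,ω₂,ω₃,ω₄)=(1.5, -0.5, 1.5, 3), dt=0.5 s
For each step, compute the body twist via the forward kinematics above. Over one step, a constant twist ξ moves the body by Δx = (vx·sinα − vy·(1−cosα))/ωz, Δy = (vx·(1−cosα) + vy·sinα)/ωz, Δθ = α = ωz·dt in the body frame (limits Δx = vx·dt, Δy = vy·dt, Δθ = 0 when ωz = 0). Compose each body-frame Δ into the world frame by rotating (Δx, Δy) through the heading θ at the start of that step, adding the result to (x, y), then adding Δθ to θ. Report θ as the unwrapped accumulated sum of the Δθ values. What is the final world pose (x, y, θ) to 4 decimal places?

step 1: ξ=(vx,vy,ωz)=(-0.0469, 0.1219, -0.8906), dt=0.5 → body Δ=(-0.0093, 0.0641, -0.4453) → world pose (-0.0093, 0.0641, -0.4453)
step 2: ξ=(vx,vy,ωz)=(-0.3469, -0.0844, -0.1406), dt=1.2 → body Δ=(-0.4228, -0.0657, -0.1687) → world pose (-0.4192, 0.1869, -0.6141)
step 3: ξ=(vx,vy,ωz)=(-0.0094, 0.3281, -0.7031), dt=1.0 → body Δ=(0.1021, 0.3049, -0.7031) → world pose (-0.1601, 0.3773, -1.3172)
step 4: ξ=(vx,vy,ωz)=(0.1031, -0.0656, -0.0469), dt=0.5 → body Δ=(0.0512, -0.0334, -0.0234) → world pose (-0.1796, 0.3194, -1.3406)

(-0.1796, 0.3194, -1.3406)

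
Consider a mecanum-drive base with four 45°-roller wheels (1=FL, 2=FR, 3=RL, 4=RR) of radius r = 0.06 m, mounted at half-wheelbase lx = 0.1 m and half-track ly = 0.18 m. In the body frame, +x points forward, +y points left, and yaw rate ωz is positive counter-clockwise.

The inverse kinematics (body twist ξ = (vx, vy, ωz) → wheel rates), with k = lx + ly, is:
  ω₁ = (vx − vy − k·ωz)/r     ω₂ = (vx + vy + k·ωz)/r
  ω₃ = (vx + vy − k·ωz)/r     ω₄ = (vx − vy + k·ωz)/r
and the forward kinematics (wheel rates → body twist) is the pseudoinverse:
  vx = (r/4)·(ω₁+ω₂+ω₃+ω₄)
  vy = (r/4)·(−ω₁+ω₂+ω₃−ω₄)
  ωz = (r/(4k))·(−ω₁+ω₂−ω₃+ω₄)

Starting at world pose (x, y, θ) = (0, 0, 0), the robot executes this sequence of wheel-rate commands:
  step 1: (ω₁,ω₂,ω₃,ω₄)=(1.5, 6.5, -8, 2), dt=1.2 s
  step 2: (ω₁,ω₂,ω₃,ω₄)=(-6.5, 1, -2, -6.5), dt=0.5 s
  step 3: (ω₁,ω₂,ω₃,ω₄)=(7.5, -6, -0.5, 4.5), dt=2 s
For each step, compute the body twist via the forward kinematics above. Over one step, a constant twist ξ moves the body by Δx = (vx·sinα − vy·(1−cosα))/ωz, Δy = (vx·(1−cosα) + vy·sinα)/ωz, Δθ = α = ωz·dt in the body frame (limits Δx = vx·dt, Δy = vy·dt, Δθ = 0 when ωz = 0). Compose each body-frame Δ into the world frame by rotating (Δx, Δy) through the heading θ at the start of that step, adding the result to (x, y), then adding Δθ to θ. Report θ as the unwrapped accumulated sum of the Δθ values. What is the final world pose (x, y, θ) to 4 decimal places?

step 1: ξ=(vx,vy,ωz)=(0.0300, -0.0750, 0.8036), dt=1.2 → body Δ=(0.0708, -0.0606, 0.9643) → world pose (0.0708, -0.0606, 0.9643)
step 2: ξ=(vx,vy,ωz)=(-0.2100, 0.1800, 0.1607), dt=0.5 → body Δ=(-0.1085, 0.0857, 0.0804) → world pose (-0.0614, -0.1009, 1.0446)
step 3: ξ=(vx,vy,ωz)=(0.0825, -0.2775, -0.4554), dt=2.0 → body Δ=(-0.0926, -0.5515, -0.9107) → world pose (0.3689, -0.4580, 0.1339)

(0.3689, -0.4580, 0.1339)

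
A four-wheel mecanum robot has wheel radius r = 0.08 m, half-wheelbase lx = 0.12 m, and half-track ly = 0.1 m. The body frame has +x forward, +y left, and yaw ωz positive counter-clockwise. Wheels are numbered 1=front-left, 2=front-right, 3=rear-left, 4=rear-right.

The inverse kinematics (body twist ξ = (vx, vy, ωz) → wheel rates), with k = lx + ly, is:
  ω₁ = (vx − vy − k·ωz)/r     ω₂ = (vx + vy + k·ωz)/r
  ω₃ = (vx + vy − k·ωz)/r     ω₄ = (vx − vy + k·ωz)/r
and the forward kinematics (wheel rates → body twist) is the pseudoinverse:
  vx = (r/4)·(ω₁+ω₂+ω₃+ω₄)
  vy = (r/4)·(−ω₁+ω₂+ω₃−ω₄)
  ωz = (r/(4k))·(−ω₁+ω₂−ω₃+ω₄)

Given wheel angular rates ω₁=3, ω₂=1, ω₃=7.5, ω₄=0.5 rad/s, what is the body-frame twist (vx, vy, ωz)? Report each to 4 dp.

k = lx + ly = 0.12 + 0.1 = 0.2200
ω₁+ω₂+ω₃+ω₄ = 12.0000  →  vx = (0.08/4)·12.0000 = 0.2400
−ω₁+ω₂+ω₃−ω₄ = 5.0000  →  vy = (0.08/4)·5.0000 = 0.1000
−ω₁+ω₂−ω₃+ω₄ = -9.0000  →  ωz = (0.08/0.8800)·-9.0000 = -0.8182

(0.2400, 0.1000, -0.8182)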